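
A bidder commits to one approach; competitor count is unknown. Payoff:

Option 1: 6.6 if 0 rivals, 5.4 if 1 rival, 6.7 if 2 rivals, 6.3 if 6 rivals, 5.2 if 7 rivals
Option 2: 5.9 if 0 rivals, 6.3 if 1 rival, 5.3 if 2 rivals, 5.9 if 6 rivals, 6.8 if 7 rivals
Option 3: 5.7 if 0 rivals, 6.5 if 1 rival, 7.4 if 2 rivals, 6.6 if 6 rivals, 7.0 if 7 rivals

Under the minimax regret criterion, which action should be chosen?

Option 3

Column bests: 0 rivals=6.6, 1 rival=6.5, 2 rivals=7.4, 6 rivals=6.6, 7 rivals=7.0.
Option 1 regrets: 0.0, 1.1, 0.7, 0.3, 1.8 → max 1.8
Option 2 regrets: 0.7, 0.2, 2.1, 0.7, 0.2 → max 2.1
Option 3 regrets: 0.9, 0.0, 0.0, 0.0, 0.0 → max 0.9
Smallest max regret = 0.9 → Option 3.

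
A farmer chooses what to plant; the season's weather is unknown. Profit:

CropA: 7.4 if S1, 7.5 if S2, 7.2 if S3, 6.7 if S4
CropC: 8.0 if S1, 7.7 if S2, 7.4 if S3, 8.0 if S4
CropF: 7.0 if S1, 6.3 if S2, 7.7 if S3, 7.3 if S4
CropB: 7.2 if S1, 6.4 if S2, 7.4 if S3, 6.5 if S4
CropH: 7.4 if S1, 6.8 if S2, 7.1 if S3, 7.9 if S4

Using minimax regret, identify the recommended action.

CropC

Column bests: S1=8.0, S2=7.7, S3=7.7, S4=8.0.
CropA regrets: 0.6, 0.2, 0.5, 1.3 → max 1.3
CropC regrets: 0.0, 0.0, 0.3, 0.0 → max 0.3
CropF regrets: 1.0, 1.4, 0.0, 0.7 → max 1.4
CropB regrets: 0.8, 1.3, 0.3, 1.5 → max 1.5
CropH regrets: 0.6, 0.9, 0.6, 0.1 → max 0.9
Smallest max regret = 0.3 → CropC.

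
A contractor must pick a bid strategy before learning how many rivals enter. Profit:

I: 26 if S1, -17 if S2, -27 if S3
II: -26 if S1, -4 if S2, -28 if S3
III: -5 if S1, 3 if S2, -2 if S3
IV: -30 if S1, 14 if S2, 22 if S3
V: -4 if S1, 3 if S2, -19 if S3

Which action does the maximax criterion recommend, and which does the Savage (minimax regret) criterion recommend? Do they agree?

Row maxima: I=26, II=-4, III=3, IV=22, V=3
Best best-case = 26 → I.
Column bests: S1=26, S2=14, S3=22.
I regrets: 0, 31, 49 → max 49
II regrets: 52, 18, 50 → max 52
III regrets: 31, 11, 24 → max 31
IV regrets: 56, 0, 0 → max 56
V regrets: 30, 11, 41 → max 41
Smallest max regret = 31 → III.

maximax → I; minimax regret → III (disagree)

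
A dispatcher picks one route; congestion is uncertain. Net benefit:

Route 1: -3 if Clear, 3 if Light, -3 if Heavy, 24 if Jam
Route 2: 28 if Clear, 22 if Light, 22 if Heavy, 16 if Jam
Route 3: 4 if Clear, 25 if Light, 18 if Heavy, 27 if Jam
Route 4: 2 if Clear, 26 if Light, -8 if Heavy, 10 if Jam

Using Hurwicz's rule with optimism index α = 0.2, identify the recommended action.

Route 2

Route 1: 0.2·24 + 0.8·(-3) = 2.4
Route 2: 0.2·28 + 0.8·16 = 18.4
Route 3: 0.2·27 + 0.8·4 = 8.6
Route 4: 0.2·26 + 0.8·(-8) = -1.2
Highest Hurwicz score = 18.4 → Route 2.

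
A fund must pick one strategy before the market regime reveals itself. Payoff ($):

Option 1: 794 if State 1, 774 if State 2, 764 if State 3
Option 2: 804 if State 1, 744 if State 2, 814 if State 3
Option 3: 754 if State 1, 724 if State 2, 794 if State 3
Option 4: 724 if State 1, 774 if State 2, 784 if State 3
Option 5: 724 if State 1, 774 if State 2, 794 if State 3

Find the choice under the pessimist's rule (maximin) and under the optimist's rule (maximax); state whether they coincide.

Row minima: Option 1=764, Option 2=744, Option 3=724, Option 4=724, Option 5=724
Best worst-case = 764 → Option 1.
Row maxima: Option 1=794, Option 2=814, Option 3=794, Option 4=784, Option 5=794
Best best-case = 814 → Option 2.

maximin → Option 1; maximax → Option 2 (disagree)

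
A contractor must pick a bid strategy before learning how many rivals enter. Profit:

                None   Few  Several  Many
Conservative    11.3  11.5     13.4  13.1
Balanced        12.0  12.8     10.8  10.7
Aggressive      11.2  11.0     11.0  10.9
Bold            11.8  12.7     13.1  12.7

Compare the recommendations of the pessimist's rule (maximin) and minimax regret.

maximin → Bold; minimax regret → Bold (agree)

Row minima: Conservative=11.3, Balanced=10.7, Aggressive=10.9, Bold=11.8
Best worst-case = 11.8 → Bold.
Column bests: None=12.0, Few=12.8, Several=13.4, Many=13.1.
Conservative regrets: 0.7, 1.3, 0.0, 0.0 → max 1.3
Balanced regrets: 0.0, 0.0, 2.6, 2.4 → max 2.6
Aggressive regrets: 0.8, 1.8, 2.4, 2.2 → max 2.4
Bold regrets: 0.2, 0.1, 0.3, 0.4 → max 0.4
Smallest max regret = 0.4 → Bold.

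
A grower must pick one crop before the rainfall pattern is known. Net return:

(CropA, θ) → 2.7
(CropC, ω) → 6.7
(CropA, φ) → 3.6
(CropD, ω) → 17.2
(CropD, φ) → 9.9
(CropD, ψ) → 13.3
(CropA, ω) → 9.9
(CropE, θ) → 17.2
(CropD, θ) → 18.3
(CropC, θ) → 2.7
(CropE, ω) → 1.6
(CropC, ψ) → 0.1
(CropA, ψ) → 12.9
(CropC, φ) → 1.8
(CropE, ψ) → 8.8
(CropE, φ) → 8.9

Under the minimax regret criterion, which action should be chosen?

Column bests: θ=18.3, φ=9.9, ψ=13.3, ω=17.2.
CropC regrets: 15.6, 8.1, 13.2, 10.5 → max 15.6
CropA regrets: 15.6, 6.3, 0.4, 7.3 → max 15.6
CropD regrets: 0.0, 0.0, 0.0, 0.0 → max 0.0
CropE regrets: 1.1, 1.0, 4.5, 15.6 → max 15.6
Smallest max regret = 0.0 → CropD.

CropD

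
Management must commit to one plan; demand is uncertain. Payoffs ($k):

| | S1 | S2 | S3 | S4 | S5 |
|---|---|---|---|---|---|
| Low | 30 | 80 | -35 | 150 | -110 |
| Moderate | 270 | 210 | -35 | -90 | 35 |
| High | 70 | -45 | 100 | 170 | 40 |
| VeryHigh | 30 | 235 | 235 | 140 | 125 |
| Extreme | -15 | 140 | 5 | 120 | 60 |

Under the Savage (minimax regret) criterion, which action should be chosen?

VeryHigh

Column bests: S1=270, S2=235, S3=235, S4=170, S5=125.
Low regrets: 240, 155, 270, 20, 235 → max 270
Moderate regrets: 0, 25, 270, 260, 90 → max 270
High regrets: 200, 280, 135, 0, 85 → max 280
VeryHigh regrets: 240, 0, 0, 30, 0 → max 240
Extreme regrets: 285, 95, 230, 50, 65 → max 285
Smallest max regret = 240 → VeryHigh.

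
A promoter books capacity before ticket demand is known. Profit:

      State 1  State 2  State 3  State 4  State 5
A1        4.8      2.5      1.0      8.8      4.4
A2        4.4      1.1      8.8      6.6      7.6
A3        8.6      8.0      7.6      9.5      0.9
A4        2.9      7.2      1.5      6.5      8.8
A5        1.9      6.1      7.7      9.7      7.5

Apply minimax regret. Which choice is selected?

Column bests: State 1=8.6, State 2=8.0, State 3=8.8, State 4=9.7, State 5=8.8.
A1 regrets: 3.8, 5.5, 7.8, 0.9, 4.4 → max 7.8
A2 regrets: 4.2, 6.9, 0.0, 3.1, 1.2 → max 6.9
A3 regrets: 0.0, 0.0, 1.2, 0.2, 7.9 → max 7.9
A4 regrets: 5.7, 0.8, 7.3, 3.2, 0.0 → max 7.3
A5 regrets: 6.7, 1.9, 1.1, 0.0, 1.3 → max 6.7
Smallest max regret = 6.7 → A5.

A5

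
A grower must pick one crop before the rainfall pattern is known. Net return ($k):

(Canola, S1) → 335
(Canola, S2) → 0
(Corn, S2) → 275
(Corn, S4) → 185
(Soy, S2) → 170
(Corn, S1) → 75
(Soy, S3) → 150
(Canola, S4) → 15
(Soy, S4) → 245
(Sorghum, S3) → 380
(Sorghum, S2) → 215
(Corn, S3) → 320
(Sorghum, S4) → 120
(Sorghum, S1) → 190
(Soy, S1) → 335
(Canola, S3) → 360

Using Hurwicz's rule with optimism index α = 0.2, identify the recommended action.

Canola: 0.2·360 + 0.8·0 = 72
Corn: 0.2·320 + 0.8·75 = 124
Soy: 0.2·335 + 0.8·150 = 187
Sorghum: 0.2·380 + 0.8·120 = 172
Highest Hurwicz score = 187 → Soy.

Soy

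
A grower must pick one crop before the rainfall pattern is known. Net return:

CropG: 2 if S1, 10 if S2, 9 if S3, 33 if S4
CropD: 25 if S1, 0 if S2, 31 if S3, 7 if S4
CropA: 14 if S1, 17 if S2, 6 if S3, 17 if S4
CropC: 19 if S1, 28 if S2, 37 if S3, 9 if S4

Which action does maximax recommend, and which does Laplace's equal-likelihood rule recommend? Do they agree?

maximax → CropC; laplace → CropC (agree)

Row maxima: CropG=33, CropD=31, CropA=17, CropC=37
Best best-case = 37 → CropC.
Row averages: CropG=13.5, CropD=15.75, CropA=13.5, CropC=23.25
Highest average = 23.25 → CropC.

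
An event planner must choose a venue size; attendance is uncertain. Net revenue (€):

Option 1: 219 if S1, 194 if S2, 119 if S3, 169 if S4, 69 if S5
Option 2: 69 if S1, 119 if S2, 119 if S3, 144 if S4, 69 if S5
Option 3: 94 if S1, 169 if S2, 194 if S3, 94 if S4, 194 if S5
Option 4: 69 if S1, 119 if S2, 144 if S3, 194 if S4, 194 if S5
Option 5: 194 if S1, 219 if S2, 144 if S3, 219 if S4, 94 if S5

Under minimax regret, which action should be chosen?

Column bests: S1=219, S2=219, S3=194, S4=219, S5=194.
Option 1 regrets: 0, 25, 75, 50, 125 → max 125
Option 2 regrets: 150, 100, 75, 75, 125 → max 150
Option 3 regrets: 125, 50, 0, 125, 0 → max 125
Option 4 regrets: 150, 100, 50, 25, 0 → max 150
Option 5 regrets: 25, 0, 50, 0, 100 → max 100
Smallest max regret = 100 → Option 5.

Option 5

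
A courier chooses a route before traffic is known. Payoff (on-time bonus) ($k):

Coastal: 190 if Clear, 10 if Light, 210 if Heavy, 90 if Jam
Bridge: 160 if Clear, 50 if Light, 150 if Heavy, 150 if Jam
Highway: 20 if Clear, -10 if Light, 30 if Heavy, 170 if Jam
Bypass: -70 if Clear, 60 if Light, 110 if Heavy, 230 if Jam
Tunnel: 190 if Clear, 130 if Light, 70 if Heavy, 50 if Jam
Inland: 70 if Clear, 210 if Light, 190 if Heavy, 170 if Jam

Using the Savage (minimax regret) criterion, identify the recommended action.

Column bests: Clear=190, Light=210, Heavy=210, Jam=230.
Coastal regrets: 0, 200, 0, 140 → max 200
Bridge regrets: 30, 160, 60, 80 → max 160
Highway regrets: 170, 220, 180, 60 → max 220
Bypass regrets: 260, 150, 100, 0 → max 260
Tunnel regrets: 0, 80, 140, 180 → max 180
Inland regrets: 120, 0, 20, 60 → max 120
Smallest max regret = 120 → Inland.

Inland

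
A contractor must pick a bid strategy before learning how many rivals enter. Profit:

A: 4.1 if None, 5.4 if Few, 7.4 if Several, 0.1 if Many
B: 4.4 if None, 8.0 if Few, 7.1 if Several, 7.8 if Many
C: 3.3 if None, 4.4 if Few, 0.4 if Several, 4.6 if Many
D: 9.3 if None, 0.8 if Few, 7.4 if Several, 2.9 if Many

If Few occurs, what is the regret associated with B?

Best payoff under Few is 8.0.
Regret = 8.0 − 8.0 = 0.0.

0.0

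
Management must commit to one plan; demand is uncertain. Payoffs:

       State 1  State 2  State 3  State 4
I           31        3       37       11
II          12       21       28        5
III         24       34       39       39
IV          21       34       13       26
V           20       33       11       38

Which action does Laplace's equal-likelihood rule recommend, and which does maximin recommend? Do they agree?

Row averages: I=20.5, II=16.5, III=34, IV=23.5, V=25.5
Highest average = 34 → III.
Row minima: I=3, II=5, III=24, IV=13, V=11
Best worst-case = 24 → III.

laplace → III; maximin → III (agree)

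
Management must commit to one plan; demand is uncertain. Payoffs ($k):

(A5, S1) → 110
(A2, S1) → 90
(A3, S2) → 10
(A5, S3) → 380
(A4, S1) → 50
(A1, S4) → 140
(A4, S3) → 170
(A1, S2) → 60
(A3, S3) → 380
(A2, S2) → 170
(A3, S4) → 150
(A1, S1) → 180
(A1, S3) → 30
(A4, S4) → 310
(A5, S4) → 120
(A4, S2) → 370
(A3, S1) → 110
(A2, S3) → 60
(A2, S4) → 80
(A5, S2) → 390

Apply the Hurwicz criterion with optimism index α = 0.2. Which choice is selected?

A5

A1: 0.2·180 + 0.8·30 = 60
A2: 0.2·170 + 0.8·60 = 82
A3: 0.2·380 + 0.8·10 = 84
A4: 0.2·370 + 0.8·50 = 114
A5: 0.2·390 + 0.8·110 = 166
Highest Hurwicz score = 166 → A5.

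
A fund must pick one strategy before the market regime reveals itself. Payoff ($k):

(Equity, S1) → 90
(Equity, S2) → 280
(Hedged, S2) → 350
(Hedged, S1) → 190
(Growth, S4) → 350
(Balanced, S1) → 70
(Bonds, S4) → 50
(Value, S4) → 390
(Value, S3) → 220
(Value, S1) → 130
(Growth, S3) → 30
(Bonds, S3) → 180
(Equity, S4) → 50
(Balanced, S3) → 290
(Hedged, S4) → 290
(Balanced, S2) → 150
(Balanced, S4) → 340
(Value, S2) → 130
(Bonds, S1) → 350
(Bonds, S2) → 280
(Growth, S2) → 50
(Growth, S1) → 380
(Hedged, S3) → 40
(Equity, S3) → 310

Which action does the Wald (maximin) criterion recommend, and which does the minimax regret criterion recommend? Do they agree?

Row minima: Growth=30, Bonds=50, Value=130, Hedged=40, Equity=50, Balanced=70
Best worst-case = 130 → Value.
Column bests: S1=380, S2=350, S3=310, S4=390.
Growth regrets: 0, 300, 280, 40 → max 300
Bonds regrets: 30, 70, 130, 340 → max 340
Value regrets: 250, 220, 90, 0 → max 250
Hedged regrets: 190, 0, 270, 100 → max 270
Equity regrets: 290, 70, 0, 340 → max 340
Balanced regrets: 310, 200, 20, 50 → max 310
Smallest max regret = 250 → Value.

maximin → Value; minimax regret → Value (agree)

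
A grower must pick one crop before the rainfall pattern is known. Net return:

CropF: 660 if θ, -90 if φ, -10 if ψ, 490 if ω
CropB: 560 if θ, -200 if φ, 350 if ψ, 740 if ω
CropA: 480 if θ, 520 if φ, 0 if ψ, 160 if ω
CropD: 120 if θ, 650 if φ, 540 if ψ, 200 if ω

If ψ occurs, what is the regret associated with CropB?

Best payoff under ψ is 540.
Regret = 540 − 350 = 190.

190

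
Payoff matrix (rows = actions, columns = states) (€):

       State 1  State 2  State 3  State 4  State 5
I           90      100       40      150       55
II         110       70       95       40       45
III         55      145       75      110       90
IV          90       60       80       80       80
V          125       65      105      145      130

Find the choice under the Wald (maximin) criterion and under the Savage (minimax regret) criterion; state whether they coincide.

Row minima: I=40, II=40, III=55, IV=60, V=65
Best worst-case = 65 → V.
Column bests: State 1=125, State 2=145, State 3=105, State 4=150, State 5=130.
I regrets: 35, 45, 65, 0, 75 → max 75
II regrets: 15, 75, 10, 110, 85 → max 110
III regrets: 70, 0, 30, 40, 40 → max 70
IV regrets: 35, 85, 25, 70, 50 → max 85
V regrets: 0, 80, 0, 5, 0 → max 80
Smallest max regret = 70 → III.

maximin → V; minimax regret → III (disagree)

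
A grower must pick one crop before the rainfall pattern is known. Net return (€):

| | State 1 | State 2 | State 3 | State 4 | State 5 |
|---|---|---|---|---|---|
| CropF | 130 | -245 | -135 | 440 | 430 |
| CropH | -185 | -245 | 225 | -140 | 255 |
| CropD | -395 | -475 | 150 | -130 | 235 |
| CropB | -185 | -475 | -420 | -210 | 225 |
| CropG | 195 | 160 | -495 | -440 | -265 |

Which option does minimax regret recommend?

Column bests: State 1=195, State 2=160, State 3=225, State 4=440, State 5=430.
CropF regrets: 65, 405, 360, 0, 0 → max 405
CropH regrets: 380, 405, 0, 580, 175 → max 580
CropD regrets: 590, 635, 75, 570, 195 → max 635
CropB regrets: 380, 635, 645, 650, 205 → max 650
CropG regrets: 0, 0, 720, 880, 695 → max 880
Smallest max regret = 405 → CropF.

CropF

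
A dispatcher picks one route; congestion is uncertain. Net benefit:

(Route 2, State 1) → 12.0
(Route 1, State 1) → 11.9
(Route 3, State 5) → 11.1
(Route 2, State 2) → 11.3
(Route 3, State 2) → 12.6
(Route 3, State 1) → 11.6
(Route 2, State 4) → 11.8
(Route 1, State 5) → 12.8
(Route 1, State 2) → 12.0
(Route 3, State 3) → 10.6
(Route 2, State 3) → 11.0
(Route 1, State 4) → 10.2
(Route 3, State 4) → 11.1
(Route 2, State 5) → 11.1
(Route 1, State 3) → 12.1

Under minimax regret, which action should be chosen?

Column bests: State 1=12.0, State 2=12.6, State 3=12.1, State 4=11.8, State 5=12.8.
Route 1 regrets: 0.1, 0.6, 0.0, 1.6, 0.0 → max 1.6
Route 2 regrets: 0.0, 1.3, 1.1, 0.0, 1.7 → max 1.7
Route 3 regrets: 0.4, 0.0, 1.5, 0.7, 1.7 → max 1.7
Smallest max regret = 1.6 → Route 1.

Route 1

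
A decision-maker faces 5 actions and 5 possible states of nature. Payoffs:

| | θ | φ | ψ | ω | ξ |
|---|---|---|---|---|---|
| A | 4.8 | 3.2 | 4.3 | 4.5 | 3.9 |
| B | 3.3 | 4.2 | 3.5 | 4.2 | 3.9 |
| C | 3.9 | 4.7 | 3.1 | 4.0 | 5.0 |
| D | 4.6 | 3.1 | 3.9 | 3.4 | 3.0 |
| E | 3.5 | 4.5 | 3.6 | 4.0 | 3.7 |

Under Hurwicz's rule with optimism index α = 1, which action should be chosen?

C

A: 1·4.8 + 0·3.2 = 4.8
B: 1·4.2 + 0·3.3 = 4.2
C: 1·5.0 + 0·3.1 = 5
D: 1·4.6 + 0·3.0 = 4.6
E: 1·4.5 + 0·3.5 = 4.5
Highest Hurwicz score = 5 → C.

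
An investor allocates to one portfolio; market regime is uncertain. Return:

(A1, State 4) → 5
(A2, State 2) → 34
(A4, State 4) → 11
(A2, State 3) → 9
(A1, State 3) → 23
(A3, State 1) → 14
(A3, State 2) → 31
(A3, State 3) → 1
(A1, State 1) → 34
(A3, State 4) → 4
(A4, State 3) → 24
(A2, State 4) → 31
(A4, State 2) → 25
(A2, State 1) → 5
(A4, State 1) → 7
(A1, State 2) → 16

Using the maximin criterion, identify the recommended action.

Row minima: A1=5, A2=5, A3=1, A4=7
Best worst-case = 7 → A4.

A4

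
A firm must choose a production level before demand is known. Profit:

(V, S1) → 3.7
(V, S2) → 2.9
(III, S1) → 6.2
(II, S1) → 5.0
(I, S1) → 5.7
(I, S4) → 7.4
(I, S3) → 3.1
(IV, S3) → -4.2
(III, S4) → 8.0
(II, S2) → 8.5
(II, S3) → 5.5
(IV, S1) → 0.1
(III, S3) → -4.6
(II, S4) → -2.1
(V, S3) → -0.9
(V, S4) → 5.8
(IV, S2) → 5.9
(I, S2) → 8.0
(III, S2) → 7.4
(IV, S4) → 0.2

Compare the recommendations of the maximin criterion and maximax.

maximin → I; maximax → II (disagree)

Row minima: I=3.1, II=-2.1, III=-4.6, IV=-4.2, V=-0.9
Best worst-case = 3.1 → I.
Row maxima: I=8.0, II=8.5, III=8.0, IV=5.9, V=5.8
Best best-case = 8.5 → II.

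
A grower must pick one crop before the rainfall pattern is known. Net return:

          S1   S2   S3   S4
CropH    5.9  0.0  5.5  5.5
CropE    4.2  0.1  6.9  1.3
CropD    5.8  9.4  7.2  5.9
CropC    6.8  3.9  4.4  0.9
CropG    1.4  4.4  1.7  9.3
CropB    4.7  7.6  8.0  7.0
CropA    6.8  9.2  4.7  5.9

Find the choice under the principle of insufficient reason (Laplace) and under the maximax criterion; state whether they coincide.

laplace → CropD; maximax → CropD (agree)

Row averages: CropH=4.225, CropE=3.125, CropD=7.075, CropC=4, CropG=4.2, CropB=6.825, CropA=6.65
Highest average = 7.075 → CropD.
Row maxima: CropH=5.9, CropE=6.9, CropD=9.4, CropC=6.8, CropG=9.3, CropB=8.0, CropA=9.2
Best best-case = 9.4 → CropD.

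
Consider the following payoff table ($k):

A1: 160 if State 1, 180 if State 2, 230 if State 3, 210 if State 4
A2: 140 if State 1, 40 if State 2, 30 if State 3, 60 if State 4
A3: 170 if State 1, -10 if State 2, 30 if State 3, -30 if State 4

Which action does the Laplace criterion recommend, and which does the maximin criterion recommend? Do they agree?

Row averages: A1=195, A2=67.5, A3=40
Highest average = 195 → A1.
Row minima: A1=160, A2=30, A3=-30
Best worst-case = 160 → A1.

laplace → A1; maximin → A1 (agree)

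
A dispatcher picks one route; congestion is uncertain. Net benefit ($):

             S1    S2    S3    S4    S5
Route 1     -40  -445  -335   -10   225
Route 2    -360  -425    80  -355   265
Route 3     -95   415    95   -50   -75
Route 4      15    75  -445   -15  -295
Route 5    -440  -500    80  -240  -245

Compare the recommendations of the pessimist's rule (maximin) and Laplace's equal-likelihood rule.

Row minima: Route 1=-445, Route 2=-425, Route 3=-95, Route 4=-445, Route 5=-500
Best worst-case = -95 → Route 3.
Row averages: Route 1=-121, Route 2=-159, Route 3=58, Route 4=-133, Route 5=-269
Highest average = 58 → Route 3.

maximin → Route 3; laplace → Route 3 (agree)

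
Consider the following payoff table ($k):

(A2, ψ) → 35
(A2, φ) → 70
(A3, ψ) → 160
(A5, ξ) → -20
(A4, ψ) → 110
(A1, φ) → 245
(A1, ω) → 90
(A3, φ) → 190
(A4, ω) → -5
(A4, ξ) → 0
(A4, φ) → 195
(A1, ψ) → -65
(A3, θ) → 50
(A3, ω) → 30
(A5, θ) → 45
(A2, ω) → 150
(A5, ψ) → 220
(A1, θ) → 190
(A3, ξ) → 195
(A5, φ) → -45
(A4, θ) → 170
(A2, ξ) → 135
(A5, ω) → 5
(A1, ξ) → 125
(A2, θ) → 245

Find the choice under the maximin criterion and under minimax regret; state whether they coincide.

Row minima: A1=-65, A2=35, A3=30, A4=-5, A5=-45
Best worst-case = 35 → A2.
Column bests: θ=245, φ=245, ψ=220, ω=150, ξ=195.
A1 regrets: 55, 0, 285, 60, 70 → max 285
A2 regrets: 0, 175, 185, 0, 60 → max 185
A3 regrets: 195, 55, 60, 120, 0 → max 195
A4 regrets: 75, 50, 110, 155, 195 → max 195
A5 regrets: 200, 290, 0, 145, 215 → max 290
Smallest max regret = 185 → A2.

maximin → A2; minimax regret → A2 (agree)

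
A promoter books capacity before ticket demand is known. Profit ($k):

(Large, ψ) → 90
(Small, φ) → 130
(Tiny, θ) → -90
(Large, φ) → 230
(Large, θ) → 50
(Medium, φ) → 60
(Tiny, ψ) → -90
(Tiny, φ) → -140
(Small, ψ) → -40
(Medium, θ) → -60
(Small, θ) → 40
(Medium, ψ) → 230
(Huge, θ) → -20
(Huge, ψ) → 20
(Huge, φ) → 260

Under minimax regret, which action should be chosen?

Large

Column bests: θ=50, φ=260, ψ=230.
Tiny regrets: 140, 400, 320 → max 400
Small regrets: 10, 130, 270 → max 270
Medium regrets: 110, 200, 0 → max 200
Large regrets: 0, 30, 140 → max 140
Huge regrets: 70, 0, 210 → max 210
Smallest max regret = 140 → Large.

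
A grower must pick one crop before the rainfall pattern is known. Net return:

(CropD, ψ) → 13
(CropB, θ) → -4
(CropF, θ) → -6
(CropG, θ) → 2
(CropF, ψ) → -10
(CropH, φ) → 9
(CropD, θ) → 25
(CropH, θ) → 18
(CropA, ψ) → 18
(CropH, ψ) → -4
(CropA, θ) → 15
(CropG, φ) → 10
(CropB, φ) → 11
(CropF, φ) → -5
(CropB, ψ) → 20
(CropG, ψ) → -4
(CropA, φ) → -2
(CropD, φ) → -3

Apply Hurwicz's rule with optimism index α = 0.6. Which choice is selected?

CropD

CropG: 0.6·10 + 0.4·(-4) = 4.4
CropD: 0.6·25 + 0.4·(-3) = 13.8
CropA: 0.6·18 + 0.4·(-2) = 10
CropF: 0.6·(-5) + 0.4·(-10) = -7
CropB: 0.6·20 + 0.4·(-4) = 10.4
CropH: 0.6·18 + 0.4·(-4) = 9.2
Highest Hurwicz score = 13.8 → CropD.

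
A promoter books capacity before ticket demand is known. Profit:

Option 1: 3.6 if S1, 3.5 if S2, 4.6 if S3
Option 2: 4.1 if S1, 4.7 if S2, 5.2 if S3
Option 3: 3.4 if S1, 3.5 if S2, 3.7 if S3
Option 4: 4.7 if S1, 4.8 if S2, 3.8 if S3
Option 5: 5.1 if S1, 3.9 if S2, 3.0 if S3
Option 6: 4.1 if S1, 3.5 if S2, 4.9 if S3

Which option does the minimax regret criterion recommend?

Column bests: S1=5.1, S2=4.8, S3=5.2.
Option 1 regrets: 1.5, 1.3, 0.6 → max 1.5
Option 2 regrets: 1.0, 0.1, 0.0 → max 1.0
Option 3 regrets: 1.7, 1.3, 1.5 → max 1.7
Option 4 regrets: 0.4, 0.0, 1.4 → max 1.4
Option 5 regrets: 0.0, 0.9, 2.2 → max 2.2
Option 6 regrets: 1.0, 1.3, 0.3 → max 1.3
Smallest max regret = 1.0 → Option 2.

Option 2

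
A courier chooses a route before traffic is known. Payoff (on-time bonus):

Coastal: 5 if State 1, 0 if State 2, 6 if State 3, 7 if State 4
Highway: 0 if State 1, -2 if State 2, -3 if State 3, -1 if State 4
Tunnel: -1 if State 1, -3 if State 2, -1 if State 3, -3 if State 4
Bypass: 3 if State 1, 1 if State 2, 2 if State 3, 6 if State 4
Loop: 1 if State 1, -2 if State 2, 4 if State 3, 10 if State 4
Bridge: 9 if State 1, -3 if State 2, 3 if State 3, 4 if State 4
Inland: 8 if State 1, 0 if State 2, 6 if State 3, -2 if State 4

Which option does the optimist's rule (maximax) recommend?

Row maxima: Coastal=7, Highway=0, Tunnel=-1, Bypass=6, Loop=10, Bridge=9, Inland=8
Best best-case = 10 → Loop.

Loop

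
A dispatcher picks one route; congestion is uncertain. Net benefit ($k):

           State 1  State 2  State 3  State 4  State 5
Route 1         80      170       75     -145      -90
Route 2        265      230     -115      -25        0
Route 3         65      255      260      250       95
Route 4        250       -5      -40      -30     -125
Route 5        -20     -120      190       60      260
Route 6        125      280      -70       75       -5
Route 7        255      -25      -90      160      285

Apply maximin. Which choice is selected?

Row minima: Route 1=-145, Route 2=-115, Route 3=65, Route 4=-125, Route 5=-120, Route 6=-70, Route 7=-90
Best worst-case = 65 → Route 3.

Route 3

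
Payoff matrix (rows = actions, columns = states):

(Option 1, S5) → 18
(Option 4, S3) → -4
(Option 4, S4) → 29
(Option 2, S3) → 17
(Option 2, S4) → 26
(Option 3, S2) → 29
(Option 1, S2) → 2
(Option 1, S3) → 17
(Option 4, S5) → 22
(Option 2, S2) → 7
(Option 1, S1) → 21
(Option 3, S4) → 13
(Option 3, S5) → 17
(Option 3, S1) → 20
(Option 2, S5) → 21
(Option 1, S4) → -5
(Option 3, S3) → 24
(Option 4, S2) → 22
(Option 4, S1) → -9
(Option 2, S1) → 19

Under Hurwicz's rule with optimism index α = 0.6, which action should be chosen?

Option 1: 0.6·21 + 0.4·(-5) = 10.6
Option 2: 0.6·26 + 0.4·7 = 18.4
Option 3: 0.6·29 + 0.4·13 = 22.6
Option 4: 0.6·29 + 0.4·(-9) = 13.8
Highest Hurwicz score = 22.6 → Option 3.

Option 3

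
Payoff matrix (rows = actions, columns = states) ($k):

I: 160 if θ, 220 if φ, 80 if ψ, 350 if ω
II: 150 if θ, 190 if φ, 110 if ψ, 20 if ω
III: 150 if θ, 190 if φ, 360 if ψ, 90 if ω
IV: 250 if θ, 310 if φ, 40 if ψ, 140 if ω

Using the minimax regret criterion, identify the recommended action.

III

Column bests: θ=250, φ=310, ψ=360, ω=350.
I regrets: 90, 90, 280, 0 → max 280
II regrets: 100, 120, 250, 330 → max 330
III regrets: 100, 120, 0, 260 → max 260
IV regrets: 0, 0, 320, 210 → max 320
Smallest max regret = 260 → III.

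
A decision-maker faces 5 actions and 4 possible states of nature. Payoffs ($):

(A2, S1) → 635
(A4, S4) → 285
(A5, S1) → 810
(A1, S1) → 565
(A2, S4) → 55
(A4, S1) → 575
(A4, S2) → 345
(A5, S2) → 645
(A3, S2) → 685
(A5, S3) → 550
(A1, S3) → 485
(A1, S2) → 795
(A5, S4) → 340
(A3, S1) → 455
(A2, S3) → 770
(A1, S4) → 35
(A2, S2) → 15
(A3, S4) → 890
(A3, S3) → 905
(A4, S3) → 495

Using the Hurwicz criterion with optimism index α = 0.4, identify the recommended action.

A3

A1: 0.4·795 + 0.6·35 = 339
A2: 0.4·770 + 0.6·15 = 317
A3: 0.4·905 + 0.6·455 = 635
A4: 0.4·575 + 0.6·285 = 401
A5: 0.4·810 + 0.6·340 = 528
Highest Hurwicz score = 635 → A3.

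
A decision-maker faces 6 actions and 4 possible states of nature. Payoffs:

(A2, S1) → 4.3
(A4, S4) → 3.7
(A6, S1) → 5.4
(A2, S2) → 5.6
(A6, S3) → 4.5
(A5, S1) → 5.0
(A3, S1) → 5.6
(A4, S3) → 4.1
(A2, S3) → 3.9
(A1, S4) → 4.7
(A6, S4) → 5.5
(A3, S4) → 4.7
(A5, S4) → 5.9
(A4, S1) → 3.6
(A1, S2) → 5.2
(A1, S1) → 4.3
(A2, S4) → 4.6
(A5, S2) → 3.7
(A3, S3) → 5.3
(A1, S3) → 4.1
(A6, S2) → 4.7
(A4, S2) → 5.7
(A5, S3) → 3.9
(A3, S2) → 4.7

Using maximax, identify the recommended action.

A5

Row maxima: A1=5.2, A2=5.6, A3=5.6, A4=5.7, A5=5.9, A6=5.5
Best best-case = 5.9 → A5.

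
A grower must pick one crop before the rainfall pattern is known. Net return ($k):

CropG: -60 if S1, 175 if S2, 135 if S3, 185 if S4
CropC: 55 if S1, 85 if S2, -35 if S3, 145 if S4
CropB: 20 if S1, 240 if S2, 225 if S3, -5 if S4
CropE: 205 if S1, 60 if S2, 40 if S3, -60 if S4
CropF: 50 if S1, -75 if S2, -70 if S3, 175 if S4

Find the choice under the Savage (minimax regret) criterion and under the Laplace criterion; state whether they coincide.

Column bests: S1=205, S2=240, S3=225, S4=185.
CropG regrets: 265, 65, 90, 0 → max 265
CropC regrets: 150, 155, 260, 40 → max 260
CropB regrets: 185, 0, 0, 190 → max 190
CropE regrets: 0, 180, 185, 245 → max 245
CropF regrets: 155, 315, 295, 10 → max 315
Smallest max regret = 190 → CropB.
Row averages: CropG=108.75, CropC=62.5, CropB=120, CropE=61.25, CropF=20
Highest average = 120 → CropB.

minimax regret → CropB; laplace → CropB (agree)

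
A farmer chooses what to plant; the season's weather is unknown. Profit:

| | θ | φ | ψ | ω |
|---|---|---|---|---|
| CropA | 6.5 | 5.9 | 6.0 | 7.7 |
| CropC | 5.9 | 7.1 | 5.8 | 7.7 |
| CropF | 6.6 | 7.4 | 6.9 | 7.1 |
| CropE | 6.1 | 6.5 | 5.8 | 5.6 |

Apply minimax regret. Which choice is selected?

CropF

Column bests: θ=6.6, φ=7.4, ψ=6.9, ω=7.7.
CropA regrets: 0.1, 1.5, 0.9, 0.0 → max 1.5
CropC regrets: 0.7, 0.3, 1.1, 0.0 → max 1.1
CropF regrets: 0.0, 0.0, 0.0, 0.6 → max 0.6
CropE regrets: 0.5, 0.9, 1.1, 2.1 → max 2.1
Smallest max regret = 0.6 → CropF.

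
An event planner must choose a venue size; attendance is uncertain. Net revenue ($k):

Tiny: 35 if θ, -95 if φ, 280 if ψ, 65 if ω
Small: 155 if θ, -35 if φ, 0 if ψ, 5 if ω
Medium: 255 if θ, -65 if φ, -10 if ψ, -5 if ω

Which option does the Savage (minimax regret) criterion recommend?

Column bests: θ=255, φ=-35, ψ=280, ω=65.
Tiny regrets: 220, 60, 0, 0 → max 220
Small regrets: 100, 0, 280, 60 → max 280
Medium regrets: 0, 30, 290, 70 → max 290
Smallest max regret = 220 → Tiny.

Tiny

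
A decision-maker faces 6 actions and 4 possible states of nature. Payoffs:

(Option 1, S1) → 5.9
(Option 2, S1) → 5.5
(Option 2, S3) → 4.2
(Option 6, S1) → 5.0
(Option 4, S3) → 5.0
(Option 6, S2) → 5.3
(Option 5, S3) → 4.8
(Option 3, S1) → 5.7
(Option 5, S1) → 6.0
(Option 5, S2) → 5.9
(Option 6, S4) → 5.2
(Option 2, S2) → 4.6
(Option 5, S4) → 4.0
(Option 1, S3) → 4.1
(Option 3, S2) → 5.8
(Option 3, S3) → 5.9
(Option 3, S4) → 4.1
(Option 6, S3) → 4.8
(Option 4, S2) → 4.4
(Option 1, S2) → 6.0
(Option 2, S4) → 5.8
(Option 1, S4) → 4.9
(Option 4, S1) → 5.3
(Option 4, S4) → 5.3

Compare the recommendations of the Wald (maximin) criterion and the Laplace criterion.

Row minima: Option 1=4.1, Option 2=4.2, Option 3=4.1, Option 4=4.4, Option 5=4.0, Option 6=4.8
Best worst-case = 4.8 → Option 6.
Row averages: Option 1=5.225, Option 2=5.025, Option 3=5.375, Option 4=5, Option 5=5.175, Option 6=5.075
Highest average = 5.375 → Option 3.

maximin → Option 6; laplace → Option 3 (disagree)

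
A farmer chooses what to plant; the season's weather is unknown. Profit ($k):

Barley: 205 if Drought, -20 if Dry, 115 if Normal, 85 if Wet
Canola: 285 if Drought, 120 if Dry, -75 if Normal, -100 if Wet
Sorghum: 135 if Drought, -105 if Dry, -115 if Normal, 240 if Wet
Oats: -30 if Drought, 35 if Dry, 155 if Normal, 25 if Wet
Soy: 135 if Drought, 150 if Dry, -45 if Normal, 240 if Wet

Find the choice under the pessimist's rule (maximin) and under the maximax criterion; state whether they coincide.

maximin → Barley; maximax → Canola (disagree)

Row minima: Barley=-20, Canola=-100, Sorghum=-115, Oats=-30, Soy=-45
Best worst-case = -20 → Barley.
Row maxima: Barley=205, Canola=285, Sorghum=240, Oats=155, Soy=240
Best best-case = 285 → Canola.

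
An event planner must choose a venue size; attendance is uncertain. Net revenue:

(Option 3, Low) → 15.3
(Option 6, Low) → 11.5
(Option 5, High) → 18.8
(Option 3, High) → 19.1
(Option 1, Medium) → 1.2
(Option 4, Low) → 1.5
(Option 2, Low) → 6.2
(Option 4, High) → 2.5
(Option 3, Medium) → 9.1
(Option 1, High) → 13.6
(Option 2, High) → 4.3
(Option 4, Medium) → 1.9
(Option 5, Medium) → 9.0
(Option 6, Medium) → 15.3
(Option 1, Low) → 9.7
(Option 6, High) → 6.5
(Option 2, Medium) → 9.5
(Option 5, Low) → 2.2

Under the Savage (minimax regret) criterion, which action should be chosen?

Option 3

Column bests: Low=15.3, Medium=15.3, High=19.1.
Option 1 regrets: 5.6, 14.1, 5.5 → max 14.1
Option 2 regrets: 9.1, 5.8, 14.8 → max 14.8
Option 3 regrets: 0.0, 6.2, 0.0 → max 6.2
Option 4 regrets: 13.8, 13.4, 16.6 → max 16.6
Option 5 regrets: 13.1, 6.3, 0.3 → max 13.1
Option 6 regrets: 3.8, 0.0, 12.6 → max 12.6
Smallest max regret = 6.2 → Option 3.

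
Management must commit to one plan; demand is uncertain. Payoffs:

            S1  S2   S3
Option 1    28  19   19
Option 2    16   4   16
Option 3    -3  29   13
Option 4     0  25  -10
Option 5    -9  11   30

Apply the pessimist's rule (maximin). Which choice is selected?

Option 1

Row minima: Option 1=19, Option 2=4, Option 3=-3, Option 4=-10, Option 5=-9
Best worst-case = 19 → Option 1.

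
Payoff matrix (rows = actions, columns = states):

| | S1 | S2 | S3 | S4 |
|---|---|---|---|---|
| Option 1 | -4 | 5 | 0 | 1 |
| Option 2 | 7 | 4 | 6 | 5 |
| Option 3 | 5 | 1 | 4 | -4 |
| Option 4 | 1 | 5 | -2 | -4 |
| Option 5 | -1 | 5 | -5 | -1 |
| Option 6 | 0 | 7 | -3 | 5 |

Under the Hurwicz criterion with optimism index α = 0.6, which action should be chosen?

Option 2

Option 1: 0.6·5 + 0.4·(-4) = 1.4
Option 2: 0.6·7 + 0.4·4 = 5.8
Option 3: 0.6·5 + 0.4·(-4) = 1.4
Option 4: 0.6·5 + 0.4·(-4) = 1.4
Option 5: 0.6·5 + 0.4·(-5) = 1
Option 6: 0.6·7 + 0.4·(-3) = 3
Highest Hurwicz score = 5.8 → Option 2.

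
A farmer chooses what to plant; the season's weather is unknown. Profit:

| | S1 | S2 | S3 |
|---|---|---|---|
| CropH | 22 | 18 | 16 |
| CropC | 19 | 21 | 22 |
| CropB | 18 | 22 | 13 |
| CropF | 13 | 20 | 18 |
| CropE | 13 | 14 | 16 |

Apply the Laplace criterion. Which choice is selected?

CropC

Row averages: CropH=56/3, CropC=62/3, CropB=53/3, CropF=17, CropE=43/3
Highest average = 62/3 → CropC.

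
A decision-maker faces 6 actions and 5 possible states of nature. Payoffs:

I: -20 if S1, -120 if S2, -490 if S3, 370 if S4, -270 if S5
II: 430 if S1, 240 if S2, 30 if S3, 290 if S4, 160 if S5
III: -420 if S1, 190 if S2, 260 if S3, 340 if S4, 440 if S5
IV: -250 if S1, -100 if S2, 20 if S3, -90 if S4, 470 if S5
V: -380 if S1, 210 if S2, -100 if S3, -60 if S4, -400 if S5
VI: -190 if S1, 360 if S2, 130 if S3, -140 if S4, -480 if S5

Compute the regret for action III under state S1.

850

Best payoff under S1 is 430.
Regret = 430 − (-420) = 850.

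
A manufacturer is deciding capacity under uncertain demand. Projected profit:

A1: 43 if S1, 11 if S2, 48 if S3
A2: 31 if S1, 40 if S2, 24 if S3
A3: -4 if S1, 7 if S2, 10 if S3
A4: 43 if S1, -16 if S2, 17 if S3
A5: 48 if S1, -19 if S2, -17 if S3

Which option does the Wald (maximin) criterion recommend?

A2

Row minima: A1=11, A2=24, A3=-4, A4=-16, A5=-19
Best worst-case = 24 → A2.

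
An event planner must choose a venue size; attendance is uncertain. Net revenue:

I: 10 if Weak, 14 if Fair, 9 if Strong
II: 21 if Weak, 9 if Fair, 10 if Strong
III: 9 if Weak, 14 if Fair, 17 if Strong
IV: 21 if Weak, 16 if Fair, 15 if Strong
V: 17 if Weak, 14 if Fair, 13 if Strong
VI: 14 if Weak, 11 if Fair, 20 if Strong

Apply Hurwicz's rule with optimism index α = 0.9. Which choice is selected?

IV

I: 0.9·14 + 0.1·9 = 13.5
II: 0.9·21 + 0.1·9 = 19.8
III: 0.9·17 + 0.1·9 = 16.2
IV: 0.9·21 + 0.1·15 = 20.4
V: 0.9·17 + 0.1·13 = 16.6
VI: 0.9·20 + 0.1·11 = 19.1
Highest Hurwicz score = 20.4 → IV.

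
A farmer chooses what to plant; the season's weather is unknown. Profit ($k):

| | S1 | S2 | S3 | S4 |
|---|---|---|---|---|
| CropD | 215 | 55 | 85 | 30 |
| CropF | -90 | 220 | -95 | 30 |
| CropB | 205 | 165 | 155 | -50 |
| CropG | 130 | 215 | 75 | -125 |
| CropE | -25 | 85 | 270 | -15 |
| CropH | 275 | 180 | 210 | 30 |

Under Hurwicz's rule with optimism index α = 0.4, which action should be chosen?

CropD: 0.4·215 + 0.6·30 = 104
CropF: 0.4·220 + 0.6·(-95) = 31
CropB: 0.4·205 + 0.6·(-50) = 52
CropG: 0.4·215 + 0.6·(-125) = 11
CropE: 0.4·270 + 0.6·(-25) = 93
CropH: 0.4·275 + 0.6·30 = 128
Highest Hurwicz score = 128 → CropH.

CropH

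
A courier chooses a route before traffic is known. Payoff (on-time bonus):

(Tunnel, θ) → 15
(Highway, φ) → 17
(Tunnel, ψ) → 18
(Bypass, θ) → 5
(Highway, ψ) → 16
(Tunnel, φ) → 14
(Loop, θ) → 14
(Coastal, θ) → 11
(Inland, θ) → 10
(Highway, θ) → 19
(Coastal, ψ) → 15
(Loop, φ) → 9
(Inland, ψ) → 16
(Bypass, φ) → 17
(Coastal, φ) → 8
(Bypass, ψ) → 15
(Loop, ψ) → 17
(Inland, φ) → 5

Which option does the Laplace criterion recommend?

Highway

Row averages: Highway=52/3, Inland=31/3, Bypass=37/3, Loop=40/3, Coastal=34/3, Tunnel=47/3
Highest average = 52/3 → Highway.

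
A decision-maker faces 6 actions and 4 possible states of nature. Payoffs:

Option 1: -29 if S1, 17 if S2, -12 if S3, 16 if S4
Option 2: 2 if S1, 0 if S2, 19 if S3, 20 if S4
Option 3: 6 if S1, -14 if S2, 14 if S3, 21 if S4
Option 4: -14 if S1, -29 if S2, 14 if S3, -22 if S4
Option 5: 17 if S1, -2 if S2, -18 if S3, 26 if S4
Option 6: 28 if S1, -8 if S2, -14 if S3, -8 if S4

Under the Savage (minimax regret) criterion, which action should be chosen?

Column bests: S1=28, S2=17, S3=19, S4=26.
Option 1 regrets: 57, 0, 31, 10 → max 57
Option 2 regrets: 26, 17, 0, 6 → max 26
Option 3 regrets: 22, 31, 5, 5 → max 31
Option 4 regrets: 42, 46, 5, 48 → max 48
Option 5 regrets: 11, 19, 37, 0 → max 37
Option 6 regrets: 0, 25, 33, 34 → max 34
Smallest max regret = 26 → Option 2.

Option 2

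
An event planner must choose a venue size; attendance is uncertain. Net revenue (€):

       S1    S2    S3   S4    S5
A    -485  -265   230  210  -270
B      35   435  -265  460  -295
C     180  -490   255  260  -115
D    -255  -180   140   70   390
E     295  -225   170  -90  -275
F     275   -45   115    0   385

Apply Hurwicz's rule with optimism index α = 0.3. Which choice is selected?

A: 0.3·230 + 0.7·(-485) = -270.5
B: 0.3·460 + 0.7·(-295) = -68.5
C: 0.3·260 + 0.7·(-490) = -265
D: 0.3·390 + 0.7·(-255) = -61.5
E: 0.3·295 + 0.7·(-275) = -104
F: 0.3·385 + 0.7·(-45) = 84
Highest Hurwicz score = 84 → F.

F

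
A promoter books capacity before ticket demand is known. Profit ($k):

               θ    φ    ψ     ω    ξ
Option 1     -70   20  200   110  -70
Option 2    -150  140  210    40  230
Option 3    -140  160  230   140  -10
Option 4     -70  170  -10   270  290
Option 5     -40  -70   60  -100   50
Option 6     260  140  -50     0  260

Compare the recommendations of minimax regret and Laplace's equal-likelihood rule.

minimax regret → Option 6; laplace → Option 4 (disagree)

Column bests: θ=260, φ=170, ψ=230, ω=270, ξ=290.
Option 1 regrets: 330, 150, 30, 160, 360 → max 360
Option 2 regrets: 410, 30, 20, 230, 60 → max 410
Option 3 regrets: 400, 10, 0, 130, 300 → max 400
Option 4 regrets: 330, 0, 240, 0, 0 → max 330
Option 5 regrets: 300, 240, 170, 370, 240 → max 370
Option 6 regrets: 0, 30, 280, 270, 30 → max 280
Smallest max regret = 280 → Option 6.
Row averages: Option 1=38, Option 2=94, Option 3=76, Option 4=130, Option 5=-20, Option 6=122
Highest average = 130 → Option 4.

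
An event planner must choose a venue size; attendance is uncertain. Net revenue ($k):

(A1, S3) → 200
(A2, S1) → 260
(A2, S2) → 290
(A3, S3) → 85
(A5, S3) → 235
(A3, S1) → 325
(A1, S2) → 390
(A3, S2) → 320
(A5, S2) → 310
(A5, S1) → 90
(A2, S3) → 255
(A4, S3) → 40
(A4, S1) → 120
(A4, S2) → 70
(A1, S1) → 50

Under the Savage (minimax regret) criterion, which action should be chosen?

Column bests: S1=325, S2=390, S3=255.
A1 regrets: 275, 0, 55 → max 275
A2 regrets: 65, 100, 0 → max 100
A3 regrets: 0, 70, 170 → max 170
A4 regrets: 205, 320, 215 → max 320
A5 regrets: 235, 80, 20 → max 235
Smallest max regret = 100 → A2.

A2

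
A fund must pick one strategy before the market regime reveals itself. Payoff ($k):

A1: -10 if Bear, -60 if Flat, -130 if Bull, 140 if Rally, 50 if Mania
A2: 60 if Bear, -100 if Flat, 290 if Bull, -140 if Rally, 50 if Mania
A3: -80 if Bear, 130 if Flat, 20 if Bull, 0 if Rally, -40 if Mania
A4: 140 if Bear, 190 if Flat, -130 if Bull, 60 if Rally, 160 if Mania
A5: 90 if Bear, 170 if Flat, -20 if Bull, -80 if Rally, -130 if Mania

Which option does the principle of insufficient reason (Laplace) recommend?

Row averages: A1=-2, A2=32, A3=6, A4=84, A5=6
Highest average = 84 → A4.

A4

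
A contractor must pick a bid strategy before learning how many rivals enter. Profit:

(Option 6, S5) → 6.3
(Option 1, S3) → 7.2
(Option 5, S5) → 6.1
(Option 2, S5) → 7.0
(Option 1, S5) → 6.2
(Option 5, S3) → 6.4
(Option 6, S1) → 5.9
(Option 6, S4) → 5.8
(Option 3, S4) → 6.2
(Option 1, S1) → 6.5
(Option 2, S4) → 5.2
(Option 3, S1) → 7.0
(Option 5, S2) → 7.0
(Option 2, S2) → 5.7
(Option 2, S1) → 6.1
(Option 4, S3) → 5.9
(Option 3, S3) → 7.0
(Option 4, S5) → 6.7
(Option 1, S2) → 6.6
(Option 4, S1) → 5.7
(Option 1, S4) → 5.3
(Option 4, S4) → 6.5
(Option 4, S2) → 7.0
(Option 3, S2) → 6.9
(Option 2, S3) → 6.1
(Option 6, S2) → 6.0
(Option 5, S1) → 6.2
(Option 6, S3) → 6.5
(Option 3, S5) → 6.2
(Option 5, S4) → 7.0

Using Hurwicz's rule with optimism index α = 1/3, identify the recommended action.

Option 3

Option 1: 1/3·7.2 + 2/3·5.3 = 89/15
Option 2: 1/3·7.0 + 2/3·5.2 = 5.8
Option 3: 1/3·7.0 + 2/3·6.2 = 97/15
Option 4: 1/3·7.0 + 2/3·5.7 = 92/15
Option 5: 1/3·7.0 + 2/3·6.1 = 6.4
Option 6: 1/3·6.5 + 2/3·5.8 = 181/30
Highest Hurwicz score = 97/15 → Option 3.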